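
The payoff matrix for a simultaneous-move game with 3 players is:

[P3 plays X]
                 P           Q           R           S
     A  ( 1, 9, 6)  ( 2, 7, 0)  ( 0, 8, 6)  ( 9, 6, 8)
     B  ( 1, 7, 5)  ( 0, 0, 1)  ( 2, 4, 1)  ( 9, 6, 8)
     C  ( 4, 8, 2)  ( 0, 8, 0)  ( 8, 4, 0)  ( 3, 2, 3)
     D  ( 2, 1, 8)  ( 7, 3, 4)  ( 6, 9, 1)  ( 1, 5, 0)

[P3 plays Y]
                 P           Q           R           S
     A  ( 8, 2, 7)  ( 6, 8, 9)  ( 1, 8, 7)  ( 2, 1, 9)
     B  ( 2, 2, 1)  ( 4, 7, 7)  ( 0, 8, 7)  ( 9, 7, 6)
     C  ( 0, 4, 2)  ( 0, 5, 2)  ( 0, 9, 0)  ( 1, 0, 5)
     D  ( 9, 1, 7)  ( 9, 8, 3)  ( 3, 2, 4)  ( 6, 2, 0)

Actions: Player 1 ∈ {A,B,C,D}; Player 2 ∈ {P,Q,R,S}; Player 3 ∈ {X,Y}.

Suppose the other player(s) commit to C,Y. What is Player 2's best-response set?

P2 best: {R}

u_2(P vs C,Y) = 4
u_2(Q vs C,Y) = 5
u_2(R vs C,Y) = 9
u_2(S vs C,Y) = 0
max payoff 9 at {R}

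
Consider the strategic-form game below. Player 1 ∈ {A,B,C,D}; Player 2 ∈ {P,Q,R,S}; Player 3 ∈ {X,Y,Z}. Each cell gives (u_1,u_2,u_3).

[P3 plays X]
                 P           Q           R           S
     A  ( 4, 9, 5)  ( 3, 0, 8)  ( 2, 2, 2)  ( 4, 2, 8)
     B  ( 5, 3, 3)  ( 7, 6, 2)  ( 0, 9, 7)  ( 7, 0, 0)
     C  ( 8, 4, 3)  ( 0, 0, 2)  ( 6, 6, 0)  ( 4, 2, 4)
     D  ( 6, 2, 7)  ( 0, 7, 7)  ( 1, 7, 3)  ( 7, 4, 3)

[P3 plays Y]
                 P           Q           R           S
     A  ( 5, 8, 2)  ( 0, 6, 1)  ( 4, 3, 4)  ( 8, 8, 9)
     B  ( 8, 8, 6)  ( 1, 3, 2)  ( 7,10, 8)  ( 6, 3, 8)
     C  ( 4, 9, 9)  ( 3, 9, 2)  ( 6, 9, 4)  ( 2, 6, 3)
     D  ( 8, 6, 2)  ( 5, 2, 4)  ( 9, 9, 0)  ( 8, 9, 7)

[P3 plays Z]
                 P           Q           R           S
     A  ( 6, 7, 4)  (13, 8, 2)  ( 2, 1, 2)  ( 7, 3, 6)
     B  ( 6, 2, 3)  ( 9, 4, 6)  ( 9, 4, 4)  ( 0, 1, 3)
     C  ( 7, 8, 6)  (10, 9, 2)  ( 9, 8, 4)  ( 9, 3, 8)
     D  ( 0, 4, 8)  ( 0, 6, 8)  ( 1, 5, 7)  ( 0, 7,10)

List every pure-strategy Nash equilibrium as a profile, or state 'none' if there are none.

Nash profiles: (A,S,Y)

(A,P,X): not NE [P1→C gives 8>4]
(A,P,Y): not NE [P1→D gives 8>5; P3→X gives 5>2]
(A,P,Z): not NE [P1→C gives 7>6; P2→Q gives 8>7; P3→X gives 5>4]
(A,Q,X): not NE [P1→B gives 7>3; P2→P gives 9>0]
(A,Q,Y): not NE [P1→D gives 5>0; P2→S gives 8>6; P3→X gives 8>1]
(A,Q,Z): not NE [P3→X gives 8>2]
(A,R,X): not NE [P1→C gives 6>2; P2→P gives 9>2; P3→Y gives 4>2]
(A,R,Y): not NE [P1→D gives 9>4; P2→S gives 8>3]
(A,R,Z): not NE [P1→C gives 9>2; P2→Q gives 8>1; P3→Y gives 4>2]
(A,S,X): not NE [P1→D gives 7>4; P2→P gives 9>2; P3→Y gives 9>8]
(A,S,Y): NE
(A,S,Z): not NE [P1→C gives 9>7; P2→Q gives 8>3; P3→Y gives 9>6]
(B,P,X): not NE [P1→C gives 8>5; P2→R gives 9>3; P3→Y gives 6>3]
(B,P,Y): not NE [P2→R gives 10>8]
(B,P,Z): not NE [P1→C gives 7>6; P2→R gives 4>2; P3→Y gives 6>3]
(B,Q,X): not NE [P2→R gives 9>6; P3→Z gives 6>2]
(B,Q,Y): not NE [P1→D gives 5>1; P2→R gives 10>3; P3→Z gives 6>2]
(B,Q,Z): not NE [P1→A gives 13>9]
(B,R,X): not NE [P1→C gives 6>0; P3→Y gives 8>7]
(B,R,Y): not NE [P1→D gives 9>7]
(B,R,Z): not NE [P3→Y gives 8>4]
(B,S,X): not NE [P2→R gives 9>0; P3→Y gives 8>0]
(B,S,Y): not NE [P1→D gives 8>6; P2→R gives 10>3]
(B,S,Z): not NE [P1→C gives 9>0; P2→R gives 4>1; P3→Y gives 8>3]
(C,P,X): not NE [P2→R gives 6>4; P3→Y gives 9>3]
(C,P,Y): not NE [P1→D gives 8>4]
(C,P,Z): not NE [P2→Q gives 9>8; P3→Y gives 9>6]
(C,Q,X): not NE [P1→B gives 7>0; P2→R gives 6>0]
(C,Q,Y): not NE [P1→D gives 5>3]
(C,Q,Z): not NE [P1→A gives 13>10]
(C,R,X): not NE [P3→Z gives 4>0]
(C,R,Y): not NE [P1→D gives 9>6]
(C,R,Z): not NE [P2→Q gives 9>8]
(C,S,X): not NE [P1→D gives 7>4; P2→R gives 6>2; P3→Z gives 8>4]
(C,S,Y): not NE [P1→D gives 8>2; P2→R gives 9>6; P3→Z gives 8>3]
(C,S,Z): not NE [P2→Q gives 9>3]
(D,P,X): not NE [P1→C gives 8>6; P2→R gives 7>2; P3→Z gives 8>7]
(D,P,Y): not NE [P2→S gives 9>6; P3→Z gives 8>2]
(D,P,Z): not NE [P1→C gives 7>0; P2→S gives 7>4]
(D,Q,X): not NE [P1→B gives 7>0; P3→Z gives 8>7]
(D,Q,Y): not NE [P2→S gives 9>2; P3→Z gives 8>4]
(D,Q,Z): not NE [P1→A gives 13>0; P2→S gives 7>6]
(D,R,X): not NE [P1→C gives 6>1; P3→Z gives 7>3]
(D,R,Y): not NE [P3→Z gives 7>0]
(D,R,Z): not NE [P1→C gives 9>1; P2→S gives 7>5]
(D,S,X): not NE [P2→R gives 7>4; P3→Z gives 10>3]
(D,S,Y): not NE [P3→Z gives 10>7]
(D,S,Z): not NE [P1→C gives 9>0]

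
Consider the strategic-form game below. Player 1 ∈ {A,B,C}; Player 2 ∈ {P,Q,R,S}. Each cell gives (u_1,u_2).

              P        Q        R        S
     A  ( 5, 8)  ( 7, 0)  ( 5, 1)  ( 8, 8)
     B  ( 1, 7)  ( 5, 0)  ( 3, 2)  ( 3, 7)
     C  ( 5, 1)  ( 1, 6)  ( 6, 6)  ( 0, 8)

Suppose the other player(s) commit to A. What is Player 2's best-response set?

u_2(P vs A) = 8
u_2(Q vs A) = 0
u_2(R vs A) = 1
u_2(S vs A) = 8
max payoff 8 at {P,S}

BR_2 = {P,S}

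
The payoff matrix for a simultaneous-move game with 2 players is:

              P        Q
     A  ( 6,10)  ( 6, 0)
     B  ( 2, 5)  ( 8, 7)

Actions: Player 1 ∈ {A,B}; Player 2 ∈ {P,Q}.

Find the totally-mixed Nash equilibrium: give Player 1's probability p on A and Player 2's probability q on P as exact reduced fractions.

P1 indiff ⇒ q·6+(1-q)·6 = q·2+(1-q)·8 ⇒ q(4) = (1-q)(2) ⇒ q = 1/3
P2 indiff ⇒ p·10+(1-p)·5 = p·0+(1-p)·7 ⇒ p(10) = (1-p)(2) ⇒ p = 1/6

P1 mixes 1/6 on A; P2 mixes 1/3 on P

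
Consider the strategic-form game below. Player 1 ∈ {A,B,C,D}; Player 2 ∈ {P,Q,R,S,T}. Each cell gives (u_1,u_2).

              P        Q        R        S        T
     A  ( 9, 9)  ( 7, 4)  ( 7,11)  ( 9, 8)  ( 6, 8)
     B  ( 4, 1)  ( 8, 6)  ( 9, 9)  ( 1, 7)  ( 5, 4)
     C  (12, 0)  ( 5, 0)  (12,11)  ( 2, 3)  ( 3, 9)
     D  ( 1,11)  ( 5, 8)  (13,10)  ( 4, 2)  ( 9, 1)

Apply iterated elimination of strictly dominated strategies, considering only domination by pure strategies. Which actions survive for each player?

Remaining: P1:{C,D} P2:{P,R}

P2 drop Q (R beats it: A:11>4 B:9>6 C:11>0 D:10>8)
P2 drop S (R beats it: A:11>8 B:9>7 C:11>3 D:10>2)
P2 drop T (R beats it: A:11>8 B:9>4 C:11>9 D:10>1)
P1 drop A (C beats it: P:12>9 R:12>7)
P1 drop B (C beats it: P:12>4 R:12>9)
P1→{C,D} P2→{P,R}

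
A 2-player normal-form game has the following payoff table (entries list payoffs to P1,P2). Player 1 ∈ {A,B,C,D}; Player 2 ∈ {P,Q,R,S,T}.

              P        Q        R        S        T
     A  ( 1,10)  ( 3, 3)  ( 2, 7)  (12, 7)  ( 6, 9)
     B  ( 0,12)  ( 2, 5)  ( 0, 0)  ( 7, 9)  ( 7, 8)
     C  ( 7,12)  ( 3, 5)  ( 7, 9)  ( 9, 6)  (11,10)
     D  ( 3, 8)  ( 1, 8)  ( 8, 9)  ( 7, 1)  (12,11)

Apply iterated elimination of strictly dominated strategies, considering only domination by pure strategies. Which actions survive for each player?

IESDS → P1:{C,D} P2:{P,T}

P1 drop B (C beats it: P:7>0 Q:3>2 R:7>0 S:9>7 T:11>7)
P2 drop Q (R beats it: A:7>3 C:9>5 D:9>8)
P2 drop R (T beats it: A:9>7 C:10>9 D:11>9)
P2 drop S (P beats it: A:10>7 C:12>6 D:8>1)
P1 drop A (C beats it: P:7>1 T:11>6)
P1→{C,D} P2→{P,T}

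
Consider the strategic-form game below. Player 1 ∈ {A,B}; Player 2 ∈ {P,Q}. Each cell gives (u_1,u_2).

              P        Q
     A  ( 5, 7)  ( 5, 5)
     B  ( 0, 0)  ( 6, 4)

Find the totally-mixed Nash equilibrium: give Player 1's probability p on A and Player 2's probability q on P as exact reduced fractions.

P1 indiff ⇒ q·5+(1-q)·5 = q·0+(1-q)·6 ⇒ q(5) = (1-q)(1) ⇒ q = 1/6
P2 indiff ⇒ p·7+(1-p)·0 = p·5+(1-p)·4 ⇒ p(2) = (1-p)(4) ⇒ p = 2/3

P1 mixes 2/3 on A; P2 mixes 1/6 on P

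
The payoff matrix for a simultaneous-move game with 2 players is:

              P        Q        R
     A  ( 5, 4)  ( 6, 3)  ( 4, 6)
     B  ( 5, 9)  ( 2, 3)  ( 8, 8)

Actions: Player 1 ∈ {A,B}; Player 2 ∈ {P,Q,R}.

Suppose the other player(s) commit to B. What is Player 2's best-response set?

u_2(P vs B) = 9
u_2(Q vs B) = 3
u_2(R vs B) = 8
max payoff 9 at {P}

argmax u_2 = {P}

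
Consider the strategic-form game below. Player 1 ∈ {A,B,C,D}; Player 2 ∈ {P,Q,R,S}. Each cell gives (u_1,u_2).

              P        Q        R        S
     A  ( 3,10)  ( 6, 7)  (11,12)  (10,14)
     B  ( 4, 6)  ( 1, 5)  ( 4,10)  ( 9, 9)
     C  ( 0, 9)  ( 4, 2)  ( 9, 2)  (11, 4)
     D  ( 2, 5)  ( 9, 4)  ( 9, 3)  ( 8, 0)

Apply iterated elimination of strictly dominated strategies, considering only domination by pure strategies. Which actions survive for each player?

P2 drop Q (P beats it: A:10>7 B:6>5 C:9>2 D:5>4)
P1 drop D (A beats it: P:3>2 R:11>9 S:10>8)
P1→{A,B,C} P2→{P,R,S}

Remaining: P1:{A,B,C} P2:{P,R,S}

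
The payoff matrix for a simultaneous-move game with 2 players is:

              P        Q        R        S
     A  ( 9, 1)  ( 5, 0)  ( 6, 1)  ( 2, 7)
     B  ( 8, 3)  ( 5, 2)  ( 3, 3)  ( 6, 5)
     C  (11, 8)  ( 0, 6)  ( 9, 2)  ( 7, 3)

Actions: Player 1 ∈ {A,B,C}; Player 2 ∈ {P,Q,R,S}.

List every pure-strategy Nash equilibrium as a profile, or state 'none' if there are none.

(A,P): not NE [P1→C gives 11>9; P2→S gives 7>1]
(A,Q): not NE [P2→S gives 7>0]
(A,R): not NE [P1→C gives 9>6; P2→S gives 7>1]
(A,S): not NE [P1→C gives 7>2]
(B,P): not NE [P1→C gives 11>8; P2→S gives 5>3]
(B,Q): not NE [P2→S gives 5>2]
(B,R): not NE [P1→C gives 9>3; P2→S gives 5>3]
(B,S): not NE [P1→C gives 7>6]
(C,P): NE
(C,Q): not NE [P1→B gives 5>0; P2→P gives 8>6]
(C,R): not NE [P2→P gives 8>2]
(C,S): not NE [P2→P gives 8>3]

Nash profiles: (C,P)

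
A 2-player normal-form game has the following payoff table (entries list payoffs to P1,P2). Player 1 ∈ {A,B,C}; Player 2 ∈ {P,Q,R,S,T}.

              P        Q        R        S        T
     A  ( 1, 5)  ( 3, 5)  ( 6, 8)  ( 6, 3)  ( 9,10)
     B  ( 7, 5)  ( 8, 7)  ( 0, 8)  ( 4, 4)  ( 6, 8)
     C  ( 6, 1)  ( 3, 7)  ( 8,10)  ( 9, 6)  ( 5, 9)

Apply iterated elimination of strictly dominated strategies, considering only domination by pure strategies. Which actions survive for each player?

Survivors P1:{A,C} P2:{R,T}

P2 drop P (R beats it: A:8>5 B:8>5 C:10>1)
P2 drop Q (R beats it: A:8>5 B:8>7 C:10>7)
P1 drop B (A beats it: R:6>0 S:6>4 T:9>6)
P2 drop S (R beats it: A:8>3 C:10>6)
P1→{A,C} P2→{R,T}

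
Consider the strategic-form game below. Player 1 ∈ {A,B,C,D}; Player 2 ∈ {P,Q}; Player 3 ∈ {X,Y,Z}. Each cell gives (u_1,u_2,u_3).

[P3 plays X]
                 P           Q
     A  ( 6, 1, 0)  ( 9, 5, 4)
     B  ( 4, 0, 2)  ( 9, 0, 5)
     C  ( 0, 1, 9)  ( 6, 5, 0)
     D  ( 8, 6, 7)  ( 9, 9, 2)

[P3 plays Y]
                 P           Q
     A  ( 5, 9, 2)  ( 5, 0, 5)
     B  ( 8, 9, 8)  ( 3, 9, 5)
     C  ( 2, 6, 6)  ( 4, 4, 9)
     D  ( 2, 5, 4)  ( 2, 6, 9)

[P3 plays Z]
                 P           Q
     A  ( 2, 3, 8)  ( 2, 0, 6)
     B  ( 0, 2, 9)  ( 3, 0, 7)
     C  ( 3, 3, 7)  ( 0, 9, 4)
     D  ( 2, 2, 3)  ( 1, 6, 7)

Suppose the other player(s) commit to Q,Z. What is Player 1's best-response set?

BR_1 = {B}

u_1(A vs Q,Z) = 2
u_1(B vs Q,Z) = 3
u_1(C vs Q,Z) = 0
u_1(D vs Q,Z) = 1
max payoff 3 at {B}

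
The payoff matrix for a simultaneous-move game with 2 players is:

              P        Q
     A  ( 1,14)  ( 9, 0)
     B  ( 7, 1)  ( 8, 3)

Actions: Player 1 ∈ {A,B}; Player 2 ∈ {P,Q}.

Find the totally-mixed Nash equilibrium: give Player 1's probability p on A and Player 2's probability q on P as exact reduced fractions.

P1 indiff ⇒ q·1+(1-q)·9 = q·7+(1-q)·8 ⇒ q(-6) = (1-q)(-1) ⇒ q = 1/7
P2 indiff ⇒ p·14+(1-p)·1 = p·0+(1-p)·3 ⇒ p(14) = (1-p)(2) ⇒ p = 1/8

p=1/8, q=1/7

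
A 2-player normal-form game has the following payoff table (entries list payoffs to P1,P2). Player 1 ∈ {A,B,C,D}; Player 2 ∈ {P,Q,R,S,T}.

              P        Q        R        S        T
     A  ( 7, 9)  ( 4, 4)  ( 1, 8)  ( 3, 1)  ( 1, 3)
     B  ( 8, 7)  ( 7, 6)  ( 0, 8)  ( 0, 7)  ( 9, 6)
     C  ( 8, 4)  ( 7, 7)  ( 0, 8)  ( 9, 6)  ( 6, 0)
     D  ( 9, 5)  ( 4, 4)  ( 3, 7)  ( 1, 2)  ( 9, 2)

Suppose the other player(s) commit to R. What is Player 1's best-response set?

u_1(A vs R) = 1
u_1(B vs R) = 0
u_1(C vs R) = 0
u_1(D vs R) = 3
max payoff 3 at {D}

argmax u_1 = {D}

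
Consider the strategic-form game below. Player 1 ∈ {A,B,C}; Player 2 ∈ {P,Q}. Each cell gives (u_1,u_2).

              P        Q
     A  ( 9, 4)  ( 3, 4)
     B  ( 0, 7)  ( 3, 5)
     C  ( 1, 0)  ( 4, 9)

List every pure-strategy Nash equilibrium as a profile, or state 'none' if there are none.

PSNE = {(A,P), (C,Q)}

(A,P): NE
(A,Q): not NE [P1→C gives 4>3]
(B,P): not NE [P1→A gives 9>0]
(B,Q): not NE [P1→C gives 4>3; P2→P gives 7>5]
(C,P): not NE [P1→A gives 9>1; P2→Q gives 9>0]
(C,Q): NE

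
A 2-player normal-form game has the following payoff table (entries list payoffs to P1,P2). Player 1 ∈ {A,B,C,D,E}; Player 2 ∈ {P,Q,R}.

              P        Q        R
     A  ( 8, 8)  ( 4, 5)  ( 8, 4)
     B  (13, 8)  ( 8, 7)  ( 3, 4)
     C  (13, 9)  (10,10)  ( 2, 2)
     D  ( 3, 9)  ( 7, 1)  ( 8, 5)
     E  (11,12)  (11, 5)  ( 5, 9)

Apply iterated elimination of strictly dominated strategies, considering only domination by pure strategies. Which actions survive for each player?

P2 drop R (P beats it: A:8>4 B:8>4 C:9>2 D:9>5 E:12>9)
P1 drop A (B beats it: P:13>8 Q:8>4)
P1 drop D (B beats it: P:13>3 Q:8>7)
P1→{B,C,E} P2→{P,Q}

IESDS → P1:{B,C,E} P2:{P,Q}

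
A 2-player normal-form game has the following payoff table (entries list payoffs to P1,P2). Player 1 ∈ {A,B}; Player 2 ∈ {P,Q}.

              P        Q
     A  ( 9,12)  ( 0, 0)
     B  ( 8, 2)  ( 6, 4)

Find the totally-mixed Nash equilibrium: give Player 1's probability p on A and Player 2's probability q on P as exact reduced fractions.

P1 indiff ⇒ q·9+(1-q)·0 = q·8+(1-q)·6 ⇒ q(1) = (1-q)(6) ⇒ q = 6/7
P2 indiff ⇒ p·12+(1-p)·2 = p·0+(1-p)·4 ⇒ p(12) = (1-p)(2) ⇒ p = 1/7

P1 mixes 1/7 on A; P2 mixes 6/7 on P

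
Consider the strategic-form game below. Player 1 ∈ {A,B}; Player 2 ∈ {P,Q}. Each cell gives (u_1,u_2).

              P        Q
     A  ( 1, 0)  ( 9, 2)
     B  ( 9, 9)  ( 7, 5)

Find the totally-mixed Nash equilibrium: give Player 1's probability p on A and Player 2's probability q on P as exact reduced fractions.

P1 indiff ⇒ q·1+(1-q)·9 = q·9+(1-q)·7 ⇒ q(-8) = (1-q)(-2) ⇒ q = 1/5
P2 indiff ⇒ p·0+(1-p)·9 = p·2+(1-p)·5 ⇒ p(-2) = (1-p)(-4) ⇒ p = 2/3

(p,q) = (2/3, 1/5)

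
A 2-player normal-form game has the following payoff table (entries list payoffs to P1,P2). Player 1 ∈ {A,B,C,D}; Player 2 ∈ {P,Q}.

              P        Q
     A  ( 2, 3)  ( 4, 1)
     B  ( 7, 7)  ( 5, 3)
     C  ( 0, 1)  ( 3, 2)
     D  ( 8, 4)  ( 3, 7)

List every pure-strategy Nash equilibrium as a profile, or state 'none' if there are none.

PSNE: ∅

(A,P): not NE [P1→D gives 8>2]
(A,Q): not NE [P1→B gives 5>4; P2→P gives 3>1]
(B,P): not NE [P1→D gives 8>7]
(B,Q): not NE [P2→P gives 7>3]
(C,P): not NE [P1→D gives 8>0; P2→Q gives 2>1]
(C,Q): not NE [P1→B gives 5>3]
(D,P): not NE [P2→Q gives 7>4]
(D,Q): not NE [P1→B gives 5>3]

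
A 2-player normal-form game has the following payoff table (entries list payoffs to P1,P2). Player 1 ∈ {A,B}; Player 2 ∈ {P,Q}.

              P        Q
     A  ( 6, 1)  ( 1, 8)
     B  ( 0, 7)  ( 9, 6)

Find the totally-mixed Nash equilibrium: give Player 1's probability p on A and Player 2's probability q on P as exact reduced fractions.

P1 mixes 1/8 on A; P2 mixes 4/7 on P

P1 indiff ⇒ q·6+(1-q)·1 = q·0+(1-q)·9 ⇒ q(6) = (1-q)(8) ⇒ q = 4/7
P2 indiff ⇒ p·1+(1-p)·7 = p·8+(1-p)·6 ⇒ p(-7) = (1-p)(-1) ⇒ p = 1/8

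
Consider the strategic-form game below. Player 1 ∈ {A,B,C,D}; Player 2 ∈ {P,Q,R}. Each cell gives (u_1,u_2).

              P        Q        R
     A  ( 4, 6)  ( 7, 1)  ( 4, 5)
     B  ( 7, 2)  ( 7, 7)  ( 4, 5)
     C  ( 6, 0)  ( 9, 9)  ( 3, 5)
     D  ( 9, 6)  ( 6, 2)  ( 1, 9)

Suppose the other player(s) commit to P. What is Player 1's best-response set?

P1 best: {D}

u_1(A vs P) = 4
u_1(B vs P) = 7
u_1(C vs P) = 6
u_1(D vs P) = 9
max payoff 9 at {D}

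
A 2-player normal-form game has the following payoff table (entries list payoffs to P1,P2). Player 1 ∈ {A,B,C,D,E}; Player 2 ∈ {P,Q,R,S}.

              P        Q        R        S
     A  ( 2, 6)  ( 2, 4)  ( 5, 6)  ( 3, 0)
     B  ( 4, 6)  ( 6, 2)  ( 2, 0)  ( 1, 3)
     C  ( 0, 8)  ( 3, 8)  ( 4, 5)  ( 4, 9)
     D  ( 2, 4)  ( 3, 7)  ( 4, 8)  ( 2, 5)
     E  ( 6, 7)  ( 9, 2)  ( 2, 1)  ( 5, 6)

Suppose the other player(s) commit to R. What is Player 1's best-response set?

BR_1 = {A}

u_1(A vs R) = 5
u_1(B vs R) = 2
u_1(C vs R) = 4
u_1(D vs R) = 4
u_1(E vs R) = 2
max payoff 5 at {A}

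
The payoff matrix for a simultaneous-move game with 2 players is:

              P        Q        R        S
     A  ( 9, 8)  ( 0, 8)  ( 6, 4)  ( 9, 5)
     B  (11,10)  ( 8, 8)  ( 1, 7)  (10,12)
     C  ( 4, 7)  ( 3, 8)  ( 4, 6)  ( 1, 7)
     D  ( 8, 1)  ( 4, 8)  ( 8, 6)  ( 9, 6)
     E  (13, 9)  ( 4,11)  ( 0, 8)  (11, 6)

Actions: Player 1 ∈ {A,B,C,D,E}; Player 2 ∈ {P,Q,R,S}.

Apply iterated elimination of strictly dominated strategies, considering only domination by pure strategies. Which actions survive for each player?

P1 drop C (D beats it: P:8>4 Q:4>3 R:8>4 S:9>1)
P2 drop R (Q beats it: A:8>4 B:8>7 D:8>6 E:11>8)
P1 drop A (B beats it: P:11>9 Q:8>0 S:10>9)
P1 drop D (B beats it: P:11>8 Q:8>4 S:10>9)
P1→{B,E} P2→{P,Q,S}

Remaining: P1:{B,E} P2:{P,Q,S}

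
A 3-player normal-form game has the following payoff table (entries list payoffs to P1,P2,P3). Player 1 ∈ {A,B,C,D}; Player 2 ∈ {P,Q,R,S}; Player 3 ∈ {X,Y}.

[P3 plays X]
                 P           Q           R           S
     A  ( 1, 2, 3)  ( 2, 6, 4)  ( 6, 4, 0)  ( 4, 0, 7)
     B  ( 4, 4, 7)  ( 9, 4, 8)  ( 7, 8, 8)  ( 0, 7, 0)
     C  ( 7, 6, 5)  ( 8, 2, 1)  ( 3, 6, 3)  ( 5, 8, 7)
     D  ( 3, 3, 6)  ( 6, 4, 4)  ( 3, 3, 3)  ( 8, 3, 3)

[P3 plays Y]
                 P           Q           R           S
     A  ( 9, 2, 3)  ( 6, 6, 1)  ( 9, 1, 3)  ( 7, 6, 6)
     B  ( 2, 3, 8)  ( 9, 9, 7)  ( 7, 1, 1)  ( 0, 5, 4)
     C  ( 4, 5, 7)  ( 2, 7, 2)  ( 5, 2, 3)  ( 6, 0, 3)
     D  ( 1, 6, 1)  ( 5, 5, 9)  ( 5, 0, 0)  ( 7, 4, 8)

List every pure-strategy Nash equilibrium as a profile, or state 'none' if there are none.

NE set: (B,R,X)

(A,P,X): not NE [P1→C gives 7>1; P2→Q gives 6>2]
(A,P,Y): not NE [P2→S gives 6>2]
(A,Q,X): not NE [P1→B gives 9>2]
(A,Q,Y): not NE [P1→B gives 9>6; P3→X gives 4>1]
(A,R,X): not NE [P1→B gives 7>6; P2→Q gives 6>4; P3→Y gives 3>0]
(A,R,Y): not NE [P2→S gives 6>1]
(A,S,X): not NE [P1→D gives 8>4; P2→Q gives 6>0]
(A,S,Y): not NE [P3→X gives 7>6]
(B,P,X): not NE [P1→C gives 7>4; P2→R gives 8>4; P3→Y gives 8>7]
(B,P,Y): not NE [P1→A gives 9>2; P2→Q gives 9>3]
(B,Q,X): not NE [P2→R gives 8>4]
(B,Q,Y): not NE [P3→X gives 8>7]
(B,R,X): NE
(B,R,Y): not NE [P1→A gives 9>7; P2→Q gives 9>1; P3→X gives 8>1]
(B,S,X): not NE [P1→D gives 8>0; P2→R gives 8>7; P3→Y gives 4>0]
(B,S,Y): not NE [P1→D gives 7>0; P2→Q gives 9>5]
(C,P,X): not NE [P2→S gives 8>6; P3→Y gives 7>5]
(C,P,Y): not NE [P1→A gives 9>4; P2→Q gives 7>5]
(C,Q,X): not NE [P1→B gives 9>8; P2→S gives 8>2; P3→Y gives 2>1]
(C,Q,Y): not NE [P1→B gives 9>2]
(C,R,X): not NE [P1→B gives 7>3; P2→S gives 8>6]
(C,R,Y): not NE [P1→A gives 9>5; P2→Q gives 7>2]
(C,S,X): not NE [P1→D gives 8>5]
(C,S,Y): not NE [P1→D gives 7>6; P2→Q gives 7>0; P3→X gives 7>3]
(D,P,X): not NE [P1→C gives 7>3; P2→Q gives 4>3]
(D,P,Y): not NE [P1→A gives 9>1; P3→X gives 6>1]
(D,Q,X): not NE [P1→B gives 9>6; P3→Y gives 9>4]
(D,Q,Y): not NE [P1→B gives 9>5; P2→P gives 6>5]
(D,R,X): not NE [P1→B gives 7>3; P2→Q gives 4>3]
(D,R,Y): not NE [P1→A gives 9>5; P2→P gives 6>0; P3→X gives 3>0]
(D,S,X): not NE [P2→Q gives 4>3; P3→Y gives 8>3]
(D,S,Y): not NE [P2→P gives 6>4]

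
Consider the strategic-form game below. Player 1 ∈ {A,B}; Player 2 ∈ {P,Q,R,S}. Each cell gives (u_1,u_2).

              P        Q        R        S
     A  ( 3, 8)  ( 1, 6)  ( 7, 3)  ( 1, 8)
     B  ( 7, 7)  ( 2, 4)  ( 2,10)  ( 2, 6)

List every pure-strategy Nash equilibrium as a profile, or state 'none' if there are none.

(A,P): not NE [P1→B gives 7>3]
(A,Q): not NE [P1→B gives 2>1; P2→S gives 8>6]
(A,R): not NE [P2→S gives 8>3]
(A,S): not NE [P1→B gives 2>1]
(B,P): not NE [P2→R gives 10>7]
(B,Q): not NE [P2→R gives 10>4]
(B,R): not NE [P1→A gives 7>2]
(B,S): not NE [P2→R gives 10>6]

No pure NE.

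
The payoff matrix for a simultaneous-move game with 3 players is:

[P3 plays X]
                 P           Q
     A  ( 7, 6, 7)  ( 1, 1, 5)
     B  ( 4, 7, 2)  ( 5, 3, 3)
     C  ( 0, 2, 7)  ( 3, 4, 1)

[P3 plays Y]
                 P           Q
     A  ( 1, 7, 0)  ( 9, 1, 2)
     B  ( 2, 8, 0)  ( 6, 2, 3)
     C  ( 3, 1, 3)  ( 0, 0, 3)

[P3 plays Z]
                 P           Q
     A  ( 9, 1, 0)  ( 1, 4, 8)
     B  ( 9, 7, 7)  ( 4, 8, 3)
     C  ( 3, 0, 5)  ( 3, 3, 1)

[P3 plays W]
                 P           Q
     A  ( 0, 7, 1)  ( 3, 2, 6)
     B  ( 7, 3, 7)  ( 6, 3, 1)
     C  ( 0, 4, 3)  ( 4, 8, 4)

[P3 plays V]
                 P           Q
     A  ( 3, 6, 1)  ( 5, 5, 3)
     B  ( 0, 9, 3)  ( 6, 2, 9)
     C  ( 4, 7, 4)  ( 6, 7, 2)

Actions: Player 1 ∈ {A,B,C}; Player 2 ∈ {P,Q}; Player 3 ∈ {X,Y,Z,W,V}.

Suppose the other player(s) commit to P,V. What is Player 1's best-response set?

BR_1 = {C}

u_1(A vs P,V) = 3
u_1(B vs P,V) = 0
u_1(C vs P,V) = 4
max payoff 4 at {C}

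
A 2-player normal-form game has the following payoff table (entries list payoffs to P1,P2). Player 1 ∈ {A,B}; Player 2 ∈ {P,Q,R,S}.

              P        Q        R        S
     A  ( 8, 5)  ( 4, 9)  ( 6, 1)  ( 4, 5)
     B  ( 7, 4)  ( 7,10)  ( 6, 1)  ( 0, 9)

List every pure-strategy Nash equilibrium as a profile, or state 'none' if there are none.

NE set: (B,Q)

(A,P): not NE [P2→Q gives 9>5]
(A,Q): not NE [P1→B gives 7>4]
(A,R): not NE [P2→Q gives 9>1]
(A,S): not NE [P2→Q gives 9>5]
(B,P): not NE [P1→A gives 8>7; P2→Q gives 10>4]
(B,Q): NE
(B,R): not NE [P2→Q gives 10>1]
(B,S): not NE [P1→A gives 4>0; P2→Q gives 10>9]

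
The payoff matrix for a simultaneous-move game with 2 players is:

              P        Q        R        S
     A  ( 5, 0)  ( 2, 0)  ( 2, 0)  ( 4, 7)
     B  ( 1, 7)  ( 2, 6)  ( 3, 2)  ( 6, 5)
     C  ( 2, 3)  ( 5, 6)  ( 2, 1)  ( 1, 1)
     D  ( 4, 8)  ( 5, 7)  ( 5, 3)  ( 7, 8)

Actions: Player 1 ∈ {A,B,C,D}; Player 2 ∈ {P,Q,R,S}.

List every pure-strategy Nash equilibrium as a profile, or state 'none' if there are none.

(A,P): not NE [P2→S gives 7>0]
(A,Q): not NE [P1→D gives 5>2; P2→S gives 7>0]
(A,R): not NE [P1→D gives 5>2; P2→S gives 7>0]
(A,S): not NE [P1→D gives 7>4]
(B,P): not NE [P1→A gives 5>1]
(B,Q): not NE [P1→D gives 5>2; P2→P gives 7>6]
(B,R): not NE [P1→D gives 5>3; P2→P gives 7>2]
(B,S): not NE [P1→D gives 7>6; P2→P gives 7>5]
(C,P): not NE [P1→A gives 5>2; P2→Q gives 6>3]
(C,Q): NE
(C,R): not NE [P1→D gives 5>2; P2→Q gives 6>1]
(C,S): not NE [P1→D gives 7>1; P2→Q gives 6>1]
(D,P): not NE [P1→A gives 5>4]
(D,Q): not NE [P2→S gives 8>7]
(D,R): not NE [P2→S gives 8>3]
(D,S): NE

Nash profiles: (C,Q), (D,S)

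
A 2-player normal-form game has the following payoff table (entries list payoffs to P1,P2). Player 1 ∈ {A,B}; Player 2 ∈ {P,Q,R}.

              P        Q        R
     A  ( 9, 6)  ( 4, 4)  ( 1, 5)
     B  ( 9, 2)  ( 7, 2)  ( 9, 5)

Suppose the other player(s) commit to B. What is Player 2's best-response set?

u_2(P vs B) = 2
u_2(Q vs B) = 2
u_2(R vs B) = 5
max payoff 5 at {R}

argmax u_2 = {R}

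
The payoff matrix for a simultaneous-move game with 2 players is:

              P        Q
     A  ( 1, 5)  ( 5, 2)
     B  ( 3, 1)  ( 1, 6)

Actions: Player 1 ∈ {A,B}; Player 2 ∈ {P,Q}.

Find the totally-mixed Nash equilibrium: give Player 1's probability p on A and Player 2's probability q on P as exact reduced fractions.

(p,q) = (5/8, 2/3)

P1 indiff ⇒ q·1+(1-q)·5 = q·3+(1-q)·1 ⇒ q(-2) = (1-q)(-4) ⇒ q = 2/3
P2 indiff ⇒ p·5+(1-p)·1 = p·2+(1-p)·6 ⇒ p(3) = (1-p)(5) ⇒ p = 5/8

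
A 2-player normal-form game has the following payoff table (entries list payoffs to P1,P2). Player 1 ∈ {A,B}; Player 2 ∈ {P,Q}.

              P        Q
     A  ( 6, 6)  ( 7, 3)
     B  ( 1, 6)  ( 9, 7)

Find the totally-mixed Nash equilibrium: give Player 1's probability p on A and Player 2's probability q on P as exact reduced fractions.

p=1/4, q=2/7

P1 indiff ⇒ q·6+(1-q)·7 = q·1+(1-q)·9 ⇒ q(5) = (1-q)(2) ⇒ q = 2/7
P2 indiff ⇒ p·6+(1-p)·6 = p·3+(1-p)·7 ⇒ p(3) = (1-p)(1) ⇒ p = 1/4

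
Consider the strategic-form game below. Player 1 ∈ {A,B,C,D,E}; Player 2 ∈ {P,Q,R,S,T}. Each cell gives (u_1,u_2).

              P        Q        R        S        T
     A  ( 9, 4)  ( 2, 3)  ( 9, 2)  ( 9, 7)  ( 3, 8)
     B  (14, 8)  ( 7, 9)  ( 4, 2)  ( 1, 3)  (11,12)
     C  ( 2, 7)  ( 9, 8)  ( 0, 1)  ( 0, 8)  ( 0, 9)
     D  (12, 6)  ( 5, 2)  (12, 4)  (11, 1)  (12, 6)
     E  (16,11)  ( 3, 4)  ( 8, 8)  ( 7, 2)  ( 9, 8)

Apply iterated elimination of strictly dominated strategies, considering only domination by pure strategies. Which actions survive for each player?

Remaining: P1:{B,D,E} P2:{P,T}

P1 drop A (D beats it: P:12>9 Q:5>2 R:12>9 S:11>9 T:12>3)
P2 drop Q (T beats it: B:12>9 C:9>8 D:6>2 E:8>4)
P1 drop C (B beats it: P:14>2 R:4>0 S:1>0 T:11>0)
P2 drop R (P beats it: B:8>2 D:6>4 E:11>8)
P2 drop S (P beats it: B:8>3 D:6>1 E:11>2)
P1→{B,D,E} P2→{P,T}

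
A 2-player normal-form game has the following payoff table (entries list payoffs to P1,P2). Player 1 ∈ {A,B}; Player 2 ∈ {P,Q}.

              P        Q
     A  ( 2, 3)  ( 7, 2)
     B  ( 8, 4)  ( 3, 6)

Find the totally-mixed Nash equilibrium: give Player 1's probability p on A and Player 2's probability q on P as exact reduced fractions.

P1 indiff ⇒ q·2+(1-q)·7 = q·8+(1-q)·3 ⇒ q(-6) = (1-q)(-4) ⇒ q = 2/5
P2 indiff ⇒ p·3+(1-p)·4 = p·2+(1-p)·6 ⇒ p(1) = (1-p)(2) ⇒ p = 2/3

(p,q) = (2/3, 2/5)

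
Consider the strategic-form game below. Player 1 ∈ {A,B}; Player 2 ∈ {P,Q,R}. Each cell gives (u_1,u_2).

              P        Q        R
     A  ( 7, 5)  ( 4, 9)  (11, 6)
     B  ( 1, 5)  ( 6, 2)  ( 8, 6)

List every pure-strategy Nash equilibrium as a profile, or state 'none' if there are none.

(A,P): not NE [P2→Q gives 9>5]
(A,Q): not NE [P1→B gives 6>4]
(A,R): not NE [P2→Q gives 9>6]
(B,P): not NE [P1→A gives 7>1; P2→R gives 6>5]
(B,Q): not NE [P2→R gives 6>2]
(B,R): not NE [P1→A gives 11>8]

PSNE: ∅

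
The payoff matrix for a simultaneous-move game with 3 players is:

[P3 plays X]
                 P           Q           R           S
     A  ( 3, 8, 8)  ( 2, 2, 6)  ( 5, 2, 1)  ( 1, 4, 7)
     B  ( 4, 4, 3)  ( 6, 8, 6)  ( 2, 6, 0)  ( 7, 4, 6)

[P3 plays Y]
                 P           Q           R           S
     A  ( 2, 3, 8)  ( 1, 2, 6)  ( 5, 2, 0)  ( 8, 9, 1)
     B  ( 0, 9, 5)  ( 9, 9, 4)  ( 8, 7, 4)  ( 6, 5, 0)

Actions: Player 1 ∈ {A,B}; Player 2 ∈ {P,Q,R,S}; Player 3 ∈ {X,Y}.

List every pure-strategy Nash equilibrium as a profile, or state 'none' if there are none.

(A,P,X): not NE [P1→B gives 4>3]
(A,P,Y): not NE [P2→S gives 9>3]
(A,Q,X): not NE [P1→B gives 6>2; P2→P gives 8>2]
(A,Q,Y): not NE [P1→B gives 9>1; P2→S gives 9>2]
(A,R,X): not NE [P2→P gives 8>2]
(A,R,Y): not NE [P1→B gives 8>5; P2→S gives 9>2; P3→X gives 1>0]
(A,S,X): not NE [P1→B gives 7>1; P2→P gives 8>4]
(A,S,Y): not NE [P3→X gives 7>1]
(B,P,X): not NE [P2→Q gives 8>4; P3→Y gives 5>3]
(B,P,Y): not NE [P1→A gives 2>0]
(B,Q,X): NE
(B,Q,Y): not NE [P3→X gives 6>4]
(B,R,X): not NE [P1→A gives 5>2; P2→Q gives 8>6; P3→Y gives 4>0]
(B,R,Y): not NE [P2→Q gives 9>7]
(B,S,X): not NE [P2→Q gives 8>4]
(B,S,Y): not NE [P1→A gives 8>6; P2→Q gives 9>5; P3→X gives 6>0]

PSNE = {(B,Q,X)}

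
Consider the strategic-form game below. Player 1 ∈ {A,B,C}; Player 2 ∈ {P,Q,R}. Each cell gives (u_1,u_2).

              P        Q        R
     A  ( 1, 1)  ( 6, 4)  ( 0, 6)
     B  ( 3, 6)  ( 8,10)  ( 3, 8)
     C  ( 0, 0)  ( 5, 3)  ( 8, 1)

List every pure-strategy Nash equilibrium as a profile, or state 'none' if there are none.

(A,P): not NE [P1→B gives 3>1; P2→R gives 6>1]
(A,Q): not NE [P1→B gives 8>6; P2→R gives 6>4]
(A,R): not NE [P1→C gives 8>0]
(B,P): not NE [P2→Q gives 10>6]
(B,Q): NE
(B,R): not NE [P1→C gives 8>3; P2→Q gives 10>8]
(C,P): not NE [P1→B gives 3>0; P2→Q gives 3>0]
(C,Q): not NE [P1→B gives 8>5]
(C,R): not NE [P2→Q gives 3>1]

PSNE = {(B,Q)}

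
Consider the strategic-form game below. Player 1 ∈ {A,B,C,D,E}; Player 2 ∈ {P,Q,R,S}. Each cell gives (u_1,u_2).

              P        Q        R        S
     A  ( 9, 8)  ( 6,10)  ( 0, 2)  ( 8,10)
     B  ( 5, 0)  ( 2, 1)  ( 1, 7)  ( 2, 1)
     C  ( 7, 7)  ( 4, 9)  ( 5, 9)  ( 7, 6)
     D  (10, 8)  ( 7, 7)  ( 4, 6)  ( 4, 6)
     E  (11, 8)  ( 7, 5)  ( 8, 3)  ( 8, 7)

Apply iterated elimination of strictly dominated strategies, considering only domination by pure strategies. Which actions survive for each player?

P1 drop B (C beats it: P:7>5 Q:4>2 R:5>1 S:7>2)
P1 drop C (E beats it: P:11>7 Q:7>4 R:8>5 S:8>7)
P2 drop R (P beats it: A:8>2 D:8>6 E:8>3)
P1→{A,D,E} P2→{P,Q,S}

Survivors P1:{A,D,E} P2:{P,Q,S}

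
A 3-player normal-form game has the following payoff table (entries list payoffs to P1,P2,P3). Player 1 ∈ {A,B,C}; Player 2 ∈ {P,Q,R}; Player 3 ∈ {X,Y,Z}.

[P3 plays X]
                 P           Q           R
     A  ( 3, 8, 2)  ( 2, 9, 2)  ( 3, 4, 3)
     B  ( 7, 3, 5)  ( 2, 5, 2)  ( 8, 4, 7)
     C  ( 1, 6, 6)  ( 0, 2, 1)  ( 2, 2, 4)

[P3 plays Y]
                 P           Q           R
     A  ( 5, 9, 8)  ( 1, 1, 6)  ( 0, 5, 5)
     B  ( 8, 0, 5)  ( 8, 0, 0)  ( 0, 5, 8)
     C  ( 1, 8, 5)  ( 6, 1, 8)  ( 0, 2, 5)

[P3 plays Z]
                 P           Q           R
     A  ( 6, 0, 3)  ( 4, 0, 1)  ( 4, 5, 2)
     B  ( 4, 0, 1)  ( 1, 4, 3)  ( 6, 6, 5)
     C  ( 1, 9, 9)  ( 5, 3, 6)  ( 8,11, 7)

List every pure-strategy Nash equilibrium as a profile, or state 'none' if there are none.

(A,P,X): not NE [P1→B gives 7>3; P2→Q gives 9>8; P3→Y gives 8>2]
(A,P,Y): not NE [P1→B gives 8>5]
(A,P,Z): not NE [P2→R gives 5>0; P3→Y gives 8>3]
(A,Q,X): not NE [P3→Y gives 6>2]
(A,Q,Y): not NE [P1→B gives 8>1; P2→P gives 9>1]
(A,Q,Z): not NE [P1→C gives 5>4; P2→R gives 5>0; P3→Y gives 6>1]
(A,R,X): not NE [P1→B gives 8>3; P2→Q gives 9>4; P3→Y gives 5>3]
(A,R,Y): not NE [P2→P gives 9>5]
(A,R,Z): not NE [P1→C gives 8>4; P3→Y gives 5>2]
(B,P,X): not NE [P2→Q gives 5>3]
(B,P,Y): not NE [P2→R gives 5>0]
(B,P,Z): not NE [P1→A gives 6>4; P2→R gives 6>0; P3→Y gives 5>1]
(B,Q,X): not NE [P3→Z gives 3>2]
(B,Q,Y): not NE [P2→R gives 5>0; P3→Z gives 3>0]
(B,Q,Z): not NE [P1→C gives 5>1; P2→R gives 6>4]
(B,R,X): not NE [P2→Q gives 5>4; P3→Y gives 8>7]
(B,R,Y): NE
(B,R,Z): not NE [P1→C gives 8>6; P3→Y gives 8>5]
(C,P,X): not NE [P1→B gives 7>1; P3→Z gives 9>6]
(C,P,Y): not NE [P1→B gives 8>1; P3→Z gives 9>5]
(C,P,Z): not NE [P1→A gives 6>1; P2→R gives 11>9]
(C,Q,X): not NE [P1→B gives 2>0; P2→P gives 6>2; P3→Y gives 8>1]
(C,Q,Y): not NE [P1→B gives 8>6; P2→P gives 8>1]
(C,Q,Z): not NE [P2→R gives 11>3; P3→Y gives 8>6]
(C,R,X): not NE [P1→B gives 8>2; P2→P gives 6>2; P3→Z gives 7>4]
(C,R,Y): not NE [P2→P gives 8>2; P3→Z gives 7>5]
(C,R,Z): NE

NE set: (B,R,Y), (C,R,Z)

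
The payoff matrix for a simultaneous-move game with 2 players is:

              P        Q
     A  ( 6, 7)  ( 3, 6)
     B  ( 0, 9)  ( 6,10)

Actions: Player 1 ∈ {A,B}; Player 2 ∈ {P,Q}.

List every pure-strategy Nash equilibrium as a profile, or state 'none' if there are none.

(A,P): NE
(A,Q): not NE [P1→B gives 6>3; P2→P gives 7>6]
(B,P): not NE [P1→A gives 6>0; P2→Q gives 10>9]
(B,Q): NE

PSNE = {(A,P), (B,Q)}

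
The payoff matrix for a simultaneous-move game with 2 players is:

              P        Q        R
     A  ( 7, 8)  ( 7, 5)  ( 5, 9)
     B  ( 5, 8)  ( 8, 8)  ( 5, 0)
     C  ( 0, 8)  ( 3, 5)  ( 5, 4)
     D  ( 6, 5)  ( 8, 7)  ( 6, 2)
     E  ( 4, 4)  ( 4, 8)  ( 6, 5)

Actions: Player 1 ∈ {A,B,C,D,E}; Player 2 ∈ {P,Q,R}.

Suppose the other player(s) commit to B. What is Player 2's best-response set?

u_2(P vs B) = 8
u_2(Q vs B) = 8
u_2(R vs B) = 0
max payoff 8 at {P,Q}

argmax u_2 = {P,Q}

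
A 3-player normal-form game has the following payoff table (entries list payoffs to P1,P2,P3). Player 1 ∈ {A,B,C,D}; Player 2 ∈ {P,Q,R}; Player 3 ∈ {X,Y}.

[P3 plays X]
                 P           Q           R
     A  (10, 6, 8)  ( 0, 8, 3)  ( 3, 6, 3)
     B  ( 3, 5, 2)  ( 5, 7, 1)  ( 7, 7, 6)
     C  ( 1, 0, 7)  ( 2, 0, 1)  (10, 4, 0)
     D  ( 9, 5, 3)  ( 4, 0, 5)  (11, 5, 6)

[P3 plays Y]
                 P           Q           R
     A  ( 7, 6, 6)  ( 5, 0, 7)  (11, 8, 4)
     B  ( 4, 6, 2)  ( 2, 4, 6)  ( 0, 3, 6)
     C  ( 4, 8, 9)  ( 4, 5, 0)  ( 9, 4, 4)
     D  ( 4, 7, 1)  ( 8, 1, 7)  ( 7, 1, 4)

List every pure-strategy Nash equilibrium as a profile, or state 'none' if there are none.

Nash profiles: (A,R,Y), (D,R,X)

(A,P,X): not NE [P2→Q gives 8>6]
(A,P,Y): not NE [P2→R gives 8>6; P3→X gives 8>6]
(A,Q,X): not NE [P1→B gives 5>0; P3→Y gives 7>3]
(A,Q,Y): not NE [P1→D gives 8>5; P2→R gives 8>0]
(A,R,X): not NE [P1→D gives 11>3; P2→Q gives 8>6; P3→Y gives 4>3]
(A,R,Y): NE
(B,P,X): not NE [P1→A gives 10>3; P2→R gives 7>5]
(B,P,Y): not NE [P1→A gives 7>4]
(B,Q,X): not NE [P3→Y gives 6>1]
(B,Q,Y): not NE [P1→D gives 8>2; P2→P gives 6>4]
(B,R,X): not NE [P1→D gives 11>7]
(B,R,Y): not NE [P1→A gives 11>0; P2→P gives 6>3]
(C,P,X): not NE [P1→A gives 10>1; P2→R gives 4>0; P3→Y gives 9>7]
(C,P,Y): not NE [P1→A gives 7>4]
(C,Q,X): not NE [P1→B gives 5>2; P2→R gives 4>0]
(C,Q,Y): not NE [P1→D gives 8>4; P2→P gives 8>5; P3→X gives 1>0]
(C,R,X): not NE [P1→D gives 11>10; P3→Y gives 4>0]
(C,R,Y): not NE [P1→A gives 11>9; P2→P gives 8>4]
(D,P,X): not NE [P1→A gives 10>9]
(D,P,Y): not NE [P1→A gives 7>4; P3→X gives 3>1]
(D,Q,X): not NE [P1→B gives 5>4; P2→R gives 5>0; P3→Y gives 7>5]
(D,Q,Y): not NE [P2→P gives 7>1]
(D,R,X): NE
(D,R,Y): not NE [P1→A gives 11>7; P2→P gives 7>1; P3→X gives 6>4]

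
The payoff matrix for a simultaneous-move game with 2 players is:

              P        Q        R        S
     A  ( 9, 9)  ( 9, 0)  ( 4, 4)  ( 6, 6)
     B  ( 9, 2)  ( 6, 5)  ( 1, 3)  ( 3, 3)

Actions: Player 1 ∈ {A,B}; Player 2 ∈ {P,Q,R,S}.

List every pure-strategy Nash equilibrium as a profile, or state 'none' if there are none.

(A,P): NE
(A,Q): not NE [P2→P gives 9>0]
(A,R): not NE [P2→P gives 9>4]
(A,S): not NE [P2→P gives 9>6]
(B,P): not NE [P2→Q gives 5>2]
(B,Q): not NE [P1→A gives 9>6]
(B,R): not NE [P1→A gives 4>1; P2→Q gives 5>3]
(B,S): not NE [P1→A gives 6>3; P2→Q gives 5>3]

PSNE = {(A,P)}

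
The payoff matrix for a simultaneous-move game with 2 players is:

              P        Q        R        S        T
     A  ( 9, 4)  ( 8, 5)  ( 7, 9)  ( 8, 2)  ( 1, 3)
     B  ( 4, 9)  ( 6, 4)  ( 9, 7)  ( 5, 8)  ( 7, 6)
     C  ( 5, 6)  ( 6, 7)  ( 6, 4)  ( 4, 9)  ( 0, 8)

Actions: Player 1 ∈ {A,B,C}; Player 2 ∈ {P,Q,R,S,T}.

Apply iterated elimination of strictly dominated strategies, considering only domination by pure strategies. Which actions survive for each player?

Remaining: P1:{A,B} P2:{P,R}

P1 drop C (A beats it: P:9>5 Q:8>6 R:7>6 S:8>4 T:1>0)
P2 drop Q (R beats it: A:9>5 B:7>4)
P2 drop S (P beats it: A:4>2 B:9>8)
P2 drop T (P beats it: A:4>3 B:9>6)
P1→{A,B} P2→{P,R}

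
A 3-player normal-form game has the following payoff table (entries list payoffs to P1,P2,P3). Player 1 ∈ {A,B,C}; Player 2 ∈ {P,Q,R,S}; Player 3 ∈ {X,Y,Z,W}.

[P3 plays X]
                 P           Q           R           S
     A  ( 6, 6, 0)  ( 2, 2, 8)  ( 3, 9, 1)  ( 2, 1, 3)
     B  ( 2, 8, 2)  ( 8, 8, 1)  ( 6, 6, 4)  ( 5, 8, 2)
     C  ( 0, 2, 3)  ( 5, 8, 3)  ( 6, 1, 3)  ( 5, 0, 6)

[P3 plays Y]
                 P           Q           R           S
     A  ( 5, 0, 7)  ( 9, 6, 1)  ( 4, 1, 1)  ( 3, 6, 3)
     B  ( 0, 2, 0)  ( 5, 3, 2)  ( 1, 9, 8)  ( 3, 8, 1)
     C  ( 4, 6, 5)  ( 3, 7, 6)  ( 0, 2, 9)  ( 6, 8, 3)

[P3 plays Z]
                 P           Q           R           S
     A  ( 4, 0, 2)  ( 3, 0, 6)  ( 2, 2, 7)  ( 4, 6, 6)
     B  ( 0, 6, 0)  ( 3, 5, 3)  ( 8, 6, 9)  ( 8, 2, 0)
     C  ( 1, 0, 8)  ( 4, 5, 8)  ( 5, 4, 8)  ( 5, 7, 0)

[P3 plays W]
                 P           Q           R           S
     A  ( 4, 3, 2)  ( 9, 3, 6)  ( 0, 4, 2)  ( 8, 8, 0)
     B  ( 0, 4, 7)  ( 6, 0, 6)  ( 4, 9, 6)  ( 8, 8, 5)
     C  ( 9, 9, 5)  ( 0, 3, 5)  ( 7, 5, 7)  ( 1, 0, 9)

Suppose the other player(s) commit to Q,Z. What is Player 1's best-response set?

u_1(A vs Q,Z) = 3
u_1(B vs Q,Z) = 3
u_1(C vs Q,Z) = 4
max payoff 4 at {C}

argmax u_1 = {C}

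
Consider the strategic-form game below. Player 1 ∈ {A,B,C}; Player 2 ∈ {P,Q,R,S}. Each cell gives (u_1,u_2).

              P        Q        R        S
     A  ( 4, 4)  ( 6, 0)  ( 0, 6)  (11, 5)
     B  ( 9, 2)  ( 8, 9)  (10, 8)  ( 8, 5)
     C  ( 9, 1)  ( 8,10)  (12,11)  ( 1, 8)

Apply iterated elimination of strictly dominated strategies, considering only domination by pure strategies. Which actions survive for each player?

IESDS → P1:{B,C} P2:{Q,R}

P2 drop P (R beats it: A:6>4 B:8>2 C:11>1)
P2 drop S (R beats it: A:6>5 B:8>5 C:11>8)
P1 drop A (B beats it: Q:8>6 R:10>0)
P1→{B,C} P2→{Q,R}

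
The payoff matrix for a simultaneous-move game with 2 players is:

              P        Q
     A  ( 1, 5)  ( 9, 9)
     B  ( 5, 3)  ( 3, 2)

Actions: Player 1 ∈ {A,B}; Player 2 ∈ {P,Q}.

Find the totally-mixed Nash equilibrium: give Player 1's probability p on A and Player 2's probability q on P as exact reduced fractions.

p=1/5, q=3/5

P1 indiff ⇒ q·1+(1-q)·9 = q·5+(1-q)·3 ⇒ q(-4) = (1-q)(-6) ⇒ q = 3/5
P2 indiff ⇒ p·5+(1-p)·3 = p·9+(1-p)·2 ⇒ p(-4) = (1-p)(-1) ⇒ p = 1/5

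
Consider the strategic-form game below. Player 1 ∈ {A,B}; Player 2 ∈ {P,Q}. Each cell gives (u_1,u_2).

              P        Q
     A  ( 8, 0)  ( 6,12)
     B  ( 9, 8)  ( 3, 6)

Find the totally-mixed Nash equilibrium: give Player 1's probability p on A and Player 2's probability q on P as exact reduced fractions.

(p,q) = (1/7, 3/4)

P1 indiff ⇒ q·8+(1-q)·6 = q·9+(1-q)·3 ⇒ q(-1) = (1-q)(-3) ⇒ q = 3/4
P2 indiff ⇒ p·0+(1-p)·8 = p·12+(1-p)·6 ⇒ p(-12) = (1-p)(-2) ⇒ p = 1/7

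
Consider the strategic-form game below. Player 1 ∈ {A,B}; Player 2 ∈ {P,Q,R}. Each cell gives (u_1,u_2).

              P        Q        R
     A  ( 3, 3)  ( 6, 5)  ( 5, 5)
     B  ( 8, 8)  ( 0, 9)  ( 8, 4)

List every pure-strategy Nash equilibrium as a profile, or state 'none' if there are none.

(A,P): not NE [P1→B gives 8>3; P2→R gives 5>3]
(A,Q): NE
(A,R): not NE [P1→B gives 8>5]
(B,P): not NE [P2→Q gives 9>8]
(B,Q): not NE [P1→A gives 6>0]
(B,R): not NE [P2→Q gives 9>4]

NE set: (A,Q)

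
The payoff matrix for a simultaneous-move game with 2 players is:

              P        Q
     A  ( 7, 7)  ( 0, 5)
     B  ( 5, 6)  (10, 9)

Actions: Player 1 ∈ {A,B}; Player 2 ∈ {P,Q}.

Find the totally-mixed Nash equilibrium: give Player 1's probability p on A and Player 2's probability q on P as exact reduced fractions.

P1 indiff ⇒ q·7+(1-q)·0 = q·5+(1-q)·10 ⇒ q(2) = (1-q)(10) ⇒ q = 5/6
P2 indiff ⇒ p·7+(1-p)·6 = p·5+(1-p)·9 ⇒ p(2) = (1-p)(3) ⇒ p = 3/5

P1 mixes 3/5 on A; P2 mixes 5/6 on P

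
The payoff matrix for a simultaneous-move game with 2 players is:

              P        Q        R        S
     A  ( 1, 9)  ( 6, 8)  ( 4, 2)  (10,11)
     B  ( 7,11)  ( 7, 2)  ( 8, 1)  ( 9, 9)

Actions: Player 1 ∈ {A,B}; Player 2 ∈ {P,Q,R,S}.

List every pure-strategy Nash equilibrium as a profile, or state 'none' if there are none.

(A,P): not NE [P1→B gives 7>1; P2→S gives 11>9]
(A,Q): not NE [P1→B gives 7>6; P2→S gives 11>8]
(A,R): not NE [P1→B gives 8>4; P2→S gives 11>2]
(A,S): NE
(B,P): NE
(B,Q): not NE [P2→P gives 11>2]
(B,R): not NE [P2→P gives 11>1]
(B,S): not NE [P1→A gives 10>9; P2→P gives 11>9]

Nash profiles: (A,S), (B,P)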